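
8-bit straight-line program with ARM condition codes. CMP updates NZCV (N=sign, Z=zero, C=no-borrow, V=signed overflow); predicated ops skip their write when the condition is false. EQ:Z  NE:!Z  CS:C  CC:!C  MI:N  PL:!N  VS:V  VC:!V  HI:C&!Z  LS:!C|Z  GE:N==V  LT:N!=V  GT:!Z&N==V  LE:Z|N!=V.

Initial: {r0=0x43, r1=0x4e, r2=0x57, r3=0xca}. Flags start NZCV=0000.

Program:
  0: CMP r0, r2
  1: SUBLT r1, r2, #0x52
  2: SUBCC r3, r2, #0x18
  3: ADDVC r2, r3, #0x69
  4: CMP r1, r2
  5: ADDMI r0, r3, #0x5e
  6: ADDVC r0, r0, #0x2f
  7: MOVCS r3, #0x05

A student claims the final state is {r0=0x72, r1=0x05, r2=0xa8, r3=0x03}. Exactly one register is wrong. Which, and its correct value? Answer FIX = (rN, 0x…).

[0] flags=1000 → (cmp)
[1] flags=1000 LT?T → r1=0x05
[2] flags=1000 CC?T → r3=0x3f
[3] flags=1000 VC?T → r2=0xa8
[4] flags=0000 → (cmp)
[5] flags=0000 MI?F → skip
[6] flags=0000 VC?T → r0=0x72
[7] flags=0000 CS?F → skip

FIX = (r3, 0x3f)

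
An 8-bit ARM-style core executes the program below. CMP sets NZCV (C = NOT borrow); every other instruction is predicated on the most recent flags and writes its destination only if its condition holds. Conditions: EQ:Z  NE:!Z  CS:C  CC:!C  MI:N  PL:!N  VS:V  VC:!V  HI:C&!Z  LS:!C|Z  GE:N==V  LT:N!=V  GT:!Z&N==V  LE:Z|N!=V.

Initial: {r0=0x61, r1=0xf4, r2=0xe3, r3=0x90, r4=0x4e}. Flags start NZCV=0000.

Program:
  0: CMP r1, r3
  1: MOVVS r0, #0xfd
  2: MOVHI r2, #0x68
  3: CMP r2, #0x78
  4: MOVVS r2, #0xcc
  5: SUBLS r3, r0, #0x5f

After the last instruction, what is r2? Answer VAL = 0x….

[0] flags=0010 → (cmp)
[1] flags=0010 VS?F → skip
[2] flags=0010 HI?T → r2=0x68
[3] flags=1000 → (cmp)
[4] flags=1000 VS?F → skip
[5] flags=1000 LS?T → r3=0x02

VAL = 0x68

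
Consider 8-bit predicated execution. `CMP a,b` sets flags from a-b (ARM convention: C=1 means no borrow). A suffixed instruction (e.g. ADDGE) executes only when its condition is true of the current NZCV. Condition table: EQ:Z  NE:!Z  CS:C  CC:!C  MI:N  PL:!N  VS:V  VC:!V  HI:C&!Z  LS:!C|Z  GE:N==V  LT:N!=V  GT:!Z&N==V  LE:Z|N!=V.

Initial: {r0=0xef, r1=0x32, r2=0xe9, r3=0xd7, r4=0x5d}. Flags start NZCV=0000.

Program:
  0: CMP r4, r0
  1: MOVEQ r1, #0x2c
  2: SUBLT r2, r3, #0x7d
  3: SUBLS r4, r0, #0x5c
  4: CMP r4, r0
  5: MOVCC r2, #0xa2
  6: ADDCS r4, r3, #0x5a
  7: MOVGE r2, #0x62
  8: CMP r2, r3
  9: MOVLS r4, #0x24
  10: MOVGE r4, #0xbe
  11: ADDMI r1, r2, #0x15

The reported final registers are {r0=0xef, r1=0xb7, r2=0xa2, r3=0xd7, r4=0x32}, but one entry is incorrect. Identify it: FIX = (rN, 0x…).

FIX = (r4, 0x24)

[0] flags=0000 → (cmp)
[1] flags=0000 EQ?F → skip
[2] flags=0000 LT?F → skip
[3] flags=0000 LS?T → r4=0x93
[4] flags=1000 → (cmp)
[5] flags=1000 CC?T → r2=0xa2
[6] flags=1000 CS?F → skip
[7] flags=1000 GE?F → skip
[8] flags=1000 → (cmp)
[9] flags=1000 LS?T → r4=0x24
[10] flags=1000 GE?F → skip
[11] flags=1000 MI?T → r1=0xb7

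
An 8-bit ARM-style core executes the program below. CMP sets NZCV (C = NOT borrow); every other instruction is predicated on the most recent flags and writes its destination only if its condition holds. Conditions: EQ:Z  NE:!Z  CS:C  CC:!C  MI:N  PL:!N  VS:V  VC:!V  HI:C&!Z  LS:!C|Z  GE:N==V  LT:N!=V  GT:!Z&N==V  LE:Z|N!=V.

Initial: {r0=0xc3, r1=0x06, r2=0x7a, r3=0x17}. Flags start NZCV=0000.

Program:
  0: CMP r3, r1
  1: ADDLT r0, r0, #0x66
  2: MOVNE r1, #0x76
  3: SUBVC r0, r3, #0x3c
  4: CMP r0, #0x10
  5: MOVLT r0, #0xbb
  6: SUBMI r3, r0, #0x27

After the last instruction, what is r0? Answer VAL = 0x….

[0] flags=0010 → (cmp)
[1] flags=0010 LT?F → skip
[2] flags=0010 NE?T → r1=0x76
[3] flags=0010 VC?T → r0=0xdb
[4] flags=1010 → (cmp)
[5] flags=1010 LT?T → r0=0xbb
[6] flags=1010 MI?T → r3=0x94

VAL = 0xbb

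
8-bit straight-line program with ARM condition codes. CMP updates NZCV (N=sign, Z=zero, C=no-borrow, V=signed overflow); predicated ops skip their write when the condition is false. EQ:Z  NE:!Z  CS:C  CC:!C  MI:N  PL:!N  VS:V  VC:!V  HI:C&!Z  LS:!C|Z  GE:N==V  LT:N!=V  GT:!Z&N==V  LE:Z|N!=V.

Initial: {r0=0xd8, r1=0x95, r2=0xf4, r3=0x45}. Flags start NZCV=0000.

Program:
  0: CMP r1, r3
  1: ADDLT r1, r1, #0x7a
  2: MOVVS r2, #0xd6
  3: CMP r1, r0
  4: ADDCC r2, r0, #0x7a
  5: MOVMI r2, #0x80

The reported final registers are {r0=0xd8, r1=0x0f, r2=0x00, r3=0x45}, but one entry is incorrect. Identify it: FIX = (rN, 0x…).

0: ✓ CMP  NZCV=0011
1: ✓ ADDLT  r1←0x0f
2: ✓ MOVVS  r2←0xd6
3: ✓ CMP  NZCV=0000
4: ✓ ADDCC  r2←0x52
5: · MOVMI

FIX = (r2, 0x52)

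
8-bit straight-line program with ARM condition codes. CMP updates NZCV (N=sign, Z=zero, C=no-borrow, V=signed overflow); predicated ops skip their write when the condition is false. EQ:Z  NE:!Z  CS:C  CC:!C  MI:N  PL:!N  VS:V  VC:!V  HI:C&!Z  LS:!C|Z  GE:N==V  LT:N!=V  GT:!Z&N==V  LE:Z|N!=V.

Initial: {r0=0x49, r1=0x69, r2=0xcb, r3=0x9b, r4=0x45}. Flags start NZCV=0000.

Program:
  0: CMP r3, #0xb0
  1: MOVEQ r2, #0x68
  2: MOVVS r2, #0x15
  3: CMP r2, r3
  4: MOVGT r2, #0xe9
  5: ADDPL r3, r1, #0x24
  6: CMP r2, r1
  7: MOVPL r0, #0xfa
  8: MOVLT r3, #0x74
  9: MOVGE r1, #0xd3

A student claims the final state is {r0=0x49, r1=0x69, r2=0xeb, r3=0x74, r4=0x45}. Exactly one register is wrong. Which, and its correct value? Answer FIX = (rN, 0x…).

[0] flags=1000 → (cmp)
[1] flags=1000 EQ?F → skip
[2] flags=1000 VS?F → skip
[3] flags=0010 → (cmp)
[4] flags=0010 GT?T → r2=0xe9
[5] flags=0010 PL?T → r3=0x8d
[6] flags=1010 → (cmp)
[7] flags=1010 PL?F → skip
[8] flags=1010 LT?T → r3=0x74
[9] flags=1010 GE?F → skip

FIX = (r2, 0xe9)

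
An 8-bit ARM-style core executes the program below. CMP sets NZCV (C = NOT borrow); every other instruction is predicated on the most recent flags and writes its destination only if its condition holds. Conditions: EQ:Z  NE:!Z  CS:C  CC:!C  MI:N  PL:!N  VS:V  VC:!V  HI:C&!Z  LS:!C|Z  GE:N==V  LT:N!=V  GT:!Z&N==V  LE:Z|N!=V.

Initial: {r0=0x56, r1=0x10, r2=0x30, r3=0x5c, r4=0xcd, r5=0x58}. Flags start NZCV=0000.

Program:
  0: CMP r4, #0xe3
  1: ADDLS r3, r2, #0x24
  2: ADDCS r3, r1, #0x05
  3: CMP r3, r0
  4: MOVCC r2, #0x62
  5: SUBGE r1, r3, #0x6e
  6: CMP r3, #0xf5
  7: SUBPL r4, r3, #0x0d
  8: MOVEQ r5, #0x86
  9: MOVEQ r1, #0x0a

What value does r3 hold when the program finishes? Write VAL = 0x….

0: ✓ CMP  NZCV=1000
1: ✓ ADDLS  r3←0x54
2: · ADDCS
3: ✓ CMP  NZCV=1000
4: ✓ MOVCC  r2←0x62
5: · SUBGE
6: ✓ CMP  NZCV=0000
7: ✓ SUBPL  r4←0x47
8: · MOVEQ
9: · MOVEQ

VAL = 0x54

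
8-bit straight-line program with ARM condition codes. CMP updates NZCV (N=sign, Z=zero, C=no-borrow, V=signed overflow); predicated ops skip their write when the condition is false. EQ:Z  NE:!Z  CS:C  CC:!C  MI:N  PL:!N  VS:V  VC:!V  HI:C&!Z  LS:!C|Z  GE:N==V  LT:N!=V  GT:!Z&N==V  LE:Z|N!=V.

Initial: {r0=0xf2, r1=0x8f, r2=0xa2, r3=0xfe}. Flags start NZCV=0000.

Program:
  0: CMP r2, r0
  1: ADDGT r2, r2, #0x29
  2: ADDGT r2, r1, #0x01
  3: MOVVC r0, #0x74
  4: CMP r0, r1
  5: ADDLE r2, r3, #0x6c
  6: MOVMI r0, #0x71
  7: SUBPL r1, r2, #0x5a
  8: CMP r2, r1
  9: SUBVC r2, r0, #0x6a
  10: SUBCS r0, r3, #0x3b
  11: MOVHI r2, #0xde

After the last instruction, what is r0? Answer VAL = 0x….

[0] flags=1000 → (cmp)
[1] flags=1000 GT?F → skip
[2] flags=1000 GT?F → skip
[3] flags=1000 VC?T → r0=0x74
[4] flags=1001 → (cmp)
[5] flags=1001 LE?F → skip
[6] flags=1001 MI?T → r0=0x71
[7] flags=1001 PL?F → skip
[8] flags=0010 → (cmp)
[9] flags=0010 VC?T → r2=0x07
[10] flags=0010 CS?T → r0=0xc3
[11] flags=0010 HI?T → r2=0xde

VAL = 0xc3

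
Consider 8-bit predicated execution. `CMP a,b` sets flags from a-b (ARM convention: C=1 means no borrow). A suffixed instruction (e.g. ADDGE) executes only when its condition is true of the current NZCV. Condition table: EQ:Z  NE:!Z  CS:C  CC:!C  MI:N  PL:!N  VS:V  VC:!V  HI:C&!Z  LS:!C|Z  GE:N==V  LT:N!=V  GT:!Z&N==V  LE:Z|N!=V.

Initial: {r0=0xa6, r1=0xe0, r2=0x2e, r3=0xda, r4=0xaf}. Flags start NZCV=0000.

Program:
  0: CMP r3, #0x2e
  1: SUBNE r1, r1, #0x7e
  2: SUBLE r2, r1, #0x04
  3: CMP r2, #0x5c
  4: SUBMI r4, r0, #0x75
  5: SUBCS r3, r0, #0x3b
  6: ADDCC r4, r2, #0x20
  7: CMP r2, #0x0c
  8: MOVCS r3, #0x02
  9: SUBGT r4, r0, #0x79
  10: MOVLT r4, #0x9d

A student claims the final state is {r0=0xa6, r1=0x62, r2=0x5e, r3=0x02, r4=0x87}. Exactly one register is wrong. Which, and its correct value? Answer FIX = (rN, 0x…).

0: ✓ CMP  NZCV=1010
1: ✓ SUBNE  r1←0x62
2: ✓ SUBLE  r2←0x5e
3: ✓ CMP  NZCV=0010
4: · SUBMI
5: ✓ SUBCS  r3←0x6b
6: · ADDCC
7: ✓ CMP  NZCV=0010
8: ✓ MOVCS  r3←0x02
9: ✓ SUBGT  r4←0x2d
10: · MOVLT

FIX = (r4, 0x2d)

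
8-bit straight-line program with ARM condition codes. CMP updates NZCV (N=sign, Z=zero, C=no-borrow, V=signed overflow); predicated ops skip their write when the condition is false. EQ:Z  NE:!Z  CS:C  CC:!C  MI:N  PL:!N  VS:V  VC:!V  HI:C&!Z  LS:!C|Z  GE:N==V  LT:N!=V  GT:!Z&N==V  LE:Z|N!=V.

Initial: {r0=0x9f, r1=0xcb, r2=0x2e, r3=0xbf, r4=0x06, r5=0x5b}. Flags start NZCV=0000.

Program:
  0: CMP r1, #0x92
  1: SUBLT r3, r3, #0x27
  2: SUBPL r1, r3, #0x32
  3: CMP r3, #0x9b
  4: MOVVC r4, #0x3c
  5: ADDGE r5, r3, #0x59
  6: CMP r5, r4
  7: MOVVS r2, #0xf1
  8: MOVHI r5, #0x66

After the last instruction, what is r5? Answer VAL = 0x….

VAL = 0x18

[0] flags=0010 → (cmp)
[1] flags=0010 LT?F → skip
[2] flags=0010 PL?T → r1=0x8d
[3] flags=0010 → (cmp)
[4] flags=0010 VC?T → r4=0x3c
[5] flags=0010 GE?T → r5=0x18
[6] flags=1000 → (cmp)
[7] flags=1000 VS?F → skip
[8] flags=1000 HI?F → skip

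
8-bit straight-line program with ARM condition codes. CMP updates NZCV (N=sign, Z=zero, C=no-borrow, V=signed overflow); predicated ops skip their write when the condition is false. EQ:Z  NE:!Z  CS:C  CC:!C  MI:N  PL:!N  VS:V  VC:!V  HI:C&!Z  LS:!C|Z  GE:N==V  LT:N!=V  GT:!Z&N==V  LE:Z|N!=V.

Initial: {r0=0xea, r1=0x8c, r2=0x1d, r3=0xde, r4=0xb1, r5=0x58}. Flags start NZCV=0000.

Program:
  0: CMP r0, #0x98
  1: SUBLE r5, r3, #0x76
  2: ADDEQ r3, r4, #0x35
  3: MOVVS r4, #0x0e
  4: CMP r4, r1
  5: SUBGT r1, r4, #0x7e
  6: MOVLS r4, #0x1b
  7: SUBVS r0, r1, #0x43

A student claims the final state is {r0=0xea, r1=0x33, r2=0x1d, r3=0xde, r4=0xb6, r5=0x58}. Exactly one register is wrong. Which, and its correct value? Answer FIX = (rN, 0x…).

[0] flags=0010 → (cmp)
[1] flags=0010 LE?F → skip
[2] flags=0010 EQ?F → skip
[3] flags=0010 VS?F → skip
[4] flags=0010 → (cmp)
[5] flags=0010 GT?T → r1=0x33
[6] flags=0010 LS?F → skip
[7] flags=0010 VS?F → skip

FIX = (r4, 0xb1)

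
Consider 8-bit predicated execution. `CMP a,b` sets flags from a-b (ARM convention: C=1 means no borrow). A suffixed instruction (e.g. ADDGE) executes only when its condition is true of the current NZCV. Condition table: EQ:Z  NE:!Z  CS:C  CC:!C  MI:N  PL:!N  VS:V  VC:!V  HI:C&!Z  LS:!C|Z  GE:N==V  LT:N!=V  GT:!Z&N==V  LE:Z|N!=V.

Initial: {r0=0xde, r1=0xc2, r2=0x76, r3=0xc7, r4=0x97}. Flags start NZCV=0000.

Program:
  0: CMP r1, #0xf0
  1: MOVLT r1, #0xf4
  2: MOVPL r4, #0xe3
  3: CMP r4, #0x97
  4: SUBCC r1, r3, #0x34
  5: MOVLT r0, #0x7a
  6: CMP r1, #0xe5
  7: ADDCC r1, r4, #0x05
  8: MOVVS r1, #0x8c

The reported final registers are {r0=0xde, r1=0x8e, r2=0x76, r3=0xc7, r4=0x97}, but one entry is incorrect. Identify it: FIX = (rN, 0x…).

[0] flags=1000 → (cmp)
[1] flags=1000 LT?T → r1=0xf4
[2] flags=1000 PL?F → skip
[3] flags=0110 → (cmp)
[4] flags=0110 CC?F → skip
[5] flags=0110 LT?F → skip
[6] flags=0010 → (cmp)
[7] flags=0010 CC?F → skip
[8] flags=0010 VS?F → skip

FIX = (r1, 0xf4)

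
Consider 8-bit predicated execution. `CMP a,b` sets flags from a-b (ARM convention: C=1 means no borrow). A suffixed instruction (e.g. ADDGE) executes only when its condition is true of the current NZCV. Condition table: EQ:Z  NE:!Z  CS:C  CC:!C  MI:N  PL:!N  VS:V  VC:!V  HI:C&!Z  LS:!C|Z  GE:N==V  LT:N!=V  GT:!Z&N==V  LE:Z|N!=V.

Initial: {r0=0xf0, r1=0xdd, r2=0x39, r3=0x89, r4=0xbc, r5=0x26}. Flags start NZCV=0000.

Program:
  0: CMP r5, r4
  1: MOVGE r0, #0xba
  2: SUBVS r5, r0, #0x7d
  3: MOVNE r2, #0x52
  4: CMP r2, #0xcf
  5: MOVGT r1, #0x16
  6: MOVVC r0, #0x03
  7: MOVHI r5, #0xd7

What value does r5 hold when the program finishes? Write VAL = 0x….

VAL = 0x26

0: ✓ CMP  NZCV=0000
1: ✓ MOVGE  r0←0xba
2: · SUBVS
3: ✓ MOVNE  r2←0x52
4: ✓ CMP  NZCV=1001
5: ✓ MOVGT  r1←0x16
6: · MOVVC
7: · MOVHI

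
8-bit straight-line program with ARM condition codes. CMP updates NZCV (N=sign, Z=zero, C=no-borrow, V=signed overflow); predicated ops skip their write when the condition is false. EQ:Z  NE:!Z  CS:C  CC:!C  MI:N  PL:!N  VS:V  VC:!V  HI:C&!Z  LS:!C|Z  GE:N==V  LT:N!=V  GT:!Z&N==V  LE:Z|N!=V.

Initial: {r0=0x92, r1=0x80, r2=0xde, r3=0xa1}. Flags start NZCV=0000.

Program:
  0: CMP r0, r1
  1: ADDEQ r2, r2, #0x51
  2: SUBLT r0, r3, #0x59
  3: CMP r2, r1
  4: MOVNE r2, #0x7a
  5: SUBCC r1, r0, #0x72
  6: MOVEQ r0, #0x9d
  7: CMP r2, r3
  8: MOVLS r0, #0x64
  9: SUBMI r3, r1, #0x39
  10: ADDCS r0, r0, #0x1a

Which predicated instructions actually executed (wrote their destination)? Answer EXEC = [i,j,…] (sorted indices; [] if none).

EXEC = [4,8,9]

[0] flags=0010 → (cmp)
[1] flags=0010 EQ?F → skip
[2] flags=0010 LT?F → skip
[3] flags=0010 → (cmp)
[4] flags=0010 NE?T → r2=0x7a
[5] flags=0010 CC?F → skip
[6] flags=0010 EQ?F → skip
[7] flags=1001 → (cmp)
[8] flags=1001 LS?T → r0=0x64
[9] flags=1001 MI?T → r3=0x47
[10] flags=1001 CS?F → skip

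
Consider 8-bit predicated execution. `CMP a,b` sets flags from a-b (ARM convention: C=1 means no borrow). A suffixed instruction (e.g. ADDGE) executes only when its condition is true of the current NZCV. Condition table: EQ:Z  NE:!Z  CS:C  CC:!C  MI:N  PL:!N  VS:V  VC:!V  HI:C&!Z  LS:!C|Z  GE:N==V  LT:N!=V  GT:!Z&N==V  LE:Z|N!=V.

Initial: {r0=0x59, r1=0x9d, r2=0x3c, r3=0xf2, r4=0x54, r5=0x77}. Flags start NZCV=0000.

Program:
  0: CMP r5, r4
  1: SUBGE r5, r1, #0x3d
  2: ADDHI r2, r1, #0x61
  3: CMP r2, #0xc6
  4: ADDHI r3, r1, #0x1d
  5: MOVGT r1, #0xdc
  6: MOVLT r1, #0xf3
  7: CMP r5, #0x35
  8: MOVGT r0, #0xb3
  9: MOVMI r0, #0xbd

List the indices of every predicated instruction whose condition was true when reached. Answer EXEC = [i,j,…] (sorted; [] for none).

EXEC = [1,2,4,5,8]

[0] flags=0010 → (cmp)
[1] flags=0010 GE?T → r5=0x60
[2] flags=0010 HI?T → r2=0xfe
[3] flags=0010 → (cmp)
[4] flags=0010 HI?T → r3=0xba
[5] flags=0010 GT?T → r1=0xdc
[6] flags=0010 LT?F → skip
[7] flags=0010 → (cmp)
[8] flags=0010 GT?T → r0=0xb3
[9] flags=0010 MI?F → skip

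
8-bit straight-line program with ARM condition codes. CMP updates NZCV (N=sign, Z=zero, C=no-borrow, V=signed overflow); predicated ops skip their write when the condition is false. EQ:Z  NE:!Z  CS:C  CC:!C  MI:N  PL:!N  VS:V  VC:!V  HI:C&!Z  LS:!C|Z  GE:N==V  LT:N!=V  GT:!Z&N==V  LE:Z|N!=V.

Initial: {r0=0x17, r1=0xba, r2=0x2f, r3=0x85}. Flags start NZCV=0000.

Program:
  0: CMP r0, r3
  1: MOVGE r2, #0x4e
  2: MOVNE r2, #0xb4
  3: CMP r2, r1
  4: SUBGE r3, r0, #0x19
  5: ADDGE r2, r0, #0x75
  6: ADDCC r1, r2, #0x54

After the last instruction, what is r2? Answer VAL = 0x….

[0] flags=1001 → (cmp)
[1] flags=1001 GE?T → r2=0x4e
[2] flags=1001 NE?T → r2=0xb4
[3] flags=1000 → (cmp)
[4] flags=1000 GE?F → skip
[5] flags=1000 GE?F → skip
[6] flags=1000 CC?T → r1=0x08

VAL = 0xb4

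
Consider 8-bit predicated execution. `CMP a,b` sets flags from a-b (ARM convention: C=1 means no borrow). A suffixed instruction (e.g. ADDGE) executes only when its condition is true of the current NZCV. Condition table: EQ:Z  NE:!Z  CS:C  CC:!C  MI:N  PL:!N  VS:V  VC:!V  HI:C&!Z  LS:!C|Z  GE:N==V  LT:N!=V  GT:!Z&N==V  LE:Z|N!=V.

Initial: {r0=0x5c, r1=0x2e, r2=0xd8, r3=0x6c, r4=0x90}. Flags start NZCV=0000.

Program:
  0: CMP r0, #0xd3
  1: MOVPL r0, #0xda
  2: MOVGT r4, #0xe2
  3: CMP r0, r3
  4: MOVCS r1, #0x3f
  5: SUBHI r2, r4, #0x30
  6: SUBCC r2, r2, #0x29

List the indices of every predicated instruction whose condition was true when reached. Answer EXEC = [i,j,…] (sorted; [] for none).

0: ✓ CMP  NZCV=1001
1: · MOVPL
2: ✓ MOVGT  r4←0xe2
3: ✓ CMP  NZCV=1000
4: · MOVCS
5: · SUBHI
6: ✓ SUBCC  r2←0xaf

EXEC = [2,6]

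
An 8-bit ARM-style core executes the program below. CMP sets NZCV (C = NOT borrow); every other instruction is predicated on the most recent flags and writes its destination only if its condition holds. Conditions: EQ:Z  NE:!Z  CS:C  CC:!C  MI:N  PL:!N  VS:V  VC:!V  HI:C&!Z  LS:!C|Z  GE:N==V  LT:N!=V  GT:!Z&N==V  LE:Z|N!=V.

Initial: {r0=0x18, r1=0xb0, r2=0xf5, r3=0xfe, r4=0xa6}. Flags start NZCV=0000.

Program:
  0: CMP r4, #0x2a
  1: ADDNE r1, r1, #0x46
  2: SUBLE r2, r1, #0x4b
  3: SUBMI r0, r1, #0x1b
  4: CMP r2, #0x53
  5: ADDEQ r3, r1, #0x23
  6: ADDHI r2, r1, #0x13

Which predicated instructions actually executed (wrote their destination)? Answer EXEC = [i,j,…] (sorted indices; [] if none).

[0] flags=0011 → (cmp)
[1] flags=0011 NE?T → r1=0xf6
[2] flags=0011 LE?T → r2=0xab
[3] flags=0011 MI?F → skip
[4] flags=0011 → (cmp)
[5] flags=0011 EQ?F → skip
[6] flags=0011 HI?T → r2=0x09

EXEC = [1,2,6]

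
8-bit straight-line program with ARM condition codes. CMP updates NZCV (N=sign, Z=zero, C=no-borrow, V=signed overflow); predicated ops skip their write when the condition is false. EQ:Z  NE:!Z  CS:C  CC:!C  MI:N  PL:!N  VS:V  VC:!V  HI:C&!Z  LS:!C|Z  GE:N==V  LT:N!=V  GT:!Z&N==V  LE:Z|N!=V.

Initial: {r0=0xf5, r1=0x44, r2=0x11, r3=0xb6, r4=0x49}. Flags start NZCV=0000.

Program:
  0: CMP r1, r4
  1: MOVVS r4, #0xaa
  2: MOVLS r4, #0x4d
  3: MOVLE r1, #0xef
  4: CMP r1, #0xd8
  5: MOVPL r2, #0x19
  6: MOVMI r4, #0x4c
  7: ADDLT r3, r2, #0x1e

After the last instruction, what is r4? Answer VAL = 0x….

0: ✓ CMP  NZCV=1000
1: · MOVVS
2: ✓ MOVLS  r4←0x4d
3: ✓ MOVLE  r1←0xef
4: ✓ CMP  NZCV=0010
5: ✓ MOVPL  r2←0x19
6: · MOVMI
7: · ADDLT

VAL = 0x4d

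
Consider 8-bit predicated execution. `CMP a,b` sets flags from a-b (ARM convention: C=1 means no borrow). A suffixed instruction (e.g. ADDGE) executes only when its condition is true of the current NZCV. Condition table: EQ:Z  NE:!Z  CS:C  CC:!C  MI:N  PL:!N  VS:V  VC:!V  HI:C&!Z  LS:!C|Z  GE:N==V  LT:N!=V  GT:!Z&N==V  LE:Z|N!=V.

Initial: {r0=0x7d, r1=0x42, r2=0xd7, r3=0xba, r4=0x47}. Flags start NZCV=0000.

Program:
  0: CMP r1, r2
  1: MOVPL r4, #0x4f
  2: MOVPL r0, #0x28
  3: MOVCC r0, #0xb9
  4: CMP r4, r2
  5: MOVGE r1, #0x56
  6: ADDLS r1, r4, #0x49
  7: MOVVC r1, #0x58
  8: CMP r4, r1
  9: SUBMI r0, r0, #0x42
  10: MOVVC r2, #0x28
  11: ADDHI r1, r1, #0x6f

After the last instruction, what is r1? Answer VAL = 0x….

VAL = 0x58

0: ✓ CMP  NZCV=0000
1: ✓ MOVPL  r4←0x4f
2: ✓ MOVPL  r0←0x28
3: ✓ MOVCC  r0←0xb9
4: ✓ CMP  NZCV=0000
5: ✓ MOVGE  r1←0x56
6: ✓ ADDLS  r1←0x98
7: ✓ MOVVC  r1←0x58
8: ✓ CMP  NZCV=1000
9: ✓ SUBMI  r0←0x77
10: ✓ MOVVC  r2←0x28
11: · ADDHI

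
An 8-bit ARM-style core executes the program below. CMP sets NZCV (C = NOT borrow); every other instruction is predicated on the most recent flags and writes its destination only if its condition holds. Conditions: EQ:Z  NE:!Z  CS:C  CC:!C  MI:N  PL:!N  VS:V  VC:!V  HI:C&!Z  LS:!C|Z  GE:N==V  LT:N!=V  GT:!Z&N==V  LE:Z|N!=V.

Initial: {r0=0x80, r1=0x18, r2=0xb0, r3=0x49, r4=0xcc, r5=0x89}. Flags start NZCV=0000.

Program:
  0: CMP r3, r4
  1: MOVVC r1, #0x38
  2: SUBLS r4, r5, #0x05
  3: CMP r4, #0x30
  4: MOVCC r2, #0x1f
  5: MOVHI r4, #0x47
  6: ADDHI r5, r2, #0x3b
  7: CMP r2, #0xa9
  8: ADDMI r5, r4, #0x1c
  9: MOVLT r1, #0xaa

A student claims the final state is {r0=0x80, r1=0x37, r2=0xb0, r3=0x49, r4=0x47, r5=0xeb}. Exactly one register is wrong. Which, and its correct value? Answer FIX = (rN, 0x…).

0: ✓ CMP  NZCV=0000
1: ✓ MOVVC  r1←0x38
2: ✓ SUBLS  r4←0x84
3: ✓ CMP  NZCV=0011
4: · MOVCC
5: ✓ MOVHI  r4←0x47
6: ✓ ADDHI  r5←0xeb
7: ✓ CMP  NZCV=0010
8: · ADDMI
9: · MOVLT

FIX = (r1, 0x38)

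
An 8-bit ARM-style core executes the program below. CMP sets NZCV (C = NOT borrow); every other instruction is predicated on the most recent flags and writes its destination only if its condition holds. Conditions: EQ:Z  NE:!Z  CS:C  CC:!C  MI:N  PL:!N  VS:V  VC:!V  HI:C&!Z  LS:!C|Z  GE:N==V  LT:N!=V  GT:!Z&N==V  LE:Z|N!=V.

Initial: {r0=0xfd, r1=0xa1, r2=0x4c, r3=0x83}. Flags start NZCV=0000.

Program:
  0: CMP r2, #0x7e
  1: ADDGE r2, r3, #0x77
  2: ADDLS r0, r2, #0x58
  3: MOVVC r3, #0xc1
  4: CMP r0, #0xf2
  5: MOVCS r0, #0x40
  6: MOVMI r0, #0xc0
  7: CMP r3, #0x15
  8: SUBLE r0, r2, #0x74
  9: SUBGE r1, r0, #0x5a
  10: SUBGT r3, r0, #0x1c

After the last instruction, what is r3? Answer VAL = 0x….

[0] flags=1000 → (cmp)
[1] flags=1000 GE?F → skip
[2] flags=1000 LS?T → r0=0xa4
[3] flags=1000 VC?T → r3=0xc1
[4] flags=1000 → (cmp)
[5] flags=1000 CS?F → skip
[6] flags=1000 MI?T → r0=0xc0
[7] flags=1010 → (cmp)
[8] flags=1010 LE?T → r0=0xd8
[9] flags=1010 GE?F → skip
[10] flags=1010 GT?F → skip

VAL = 0xc1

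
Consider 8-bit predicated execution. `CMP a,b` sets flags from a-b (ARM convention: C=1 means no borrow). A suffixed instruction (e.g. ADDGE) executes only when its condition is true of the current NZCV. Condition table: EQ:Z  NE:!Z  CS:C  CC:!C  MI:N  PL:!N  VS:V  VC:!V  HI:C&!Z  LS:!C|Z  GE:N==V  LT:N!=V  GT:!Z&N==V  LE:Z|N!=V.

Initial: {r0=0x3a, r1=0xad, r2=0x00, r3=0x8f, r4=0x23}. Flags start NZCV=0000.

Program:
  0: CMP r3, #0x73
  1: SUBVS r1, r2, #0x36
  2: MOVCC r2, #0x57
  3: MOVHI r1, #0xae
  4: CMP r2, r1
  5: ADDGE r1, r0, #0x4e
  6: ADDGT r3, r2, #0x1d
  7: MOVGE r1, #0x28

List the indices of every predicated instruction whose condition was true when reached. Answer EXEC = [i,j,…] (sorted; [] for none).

[0] flags=0011 → (cmp)
[1] flags=0011 VS?T → r1=0xca
[2] flags=0011 CC?F → skip
[3] flags=0011 HI?T → r1=0xae
[4] flags=0000 → (cmp)
[5] flags=0000 GE?T → r1=0x88
[6] flags=0000 GT?T → r3=0x1d
[7] flags=0000 GE?T → r1=0x28

EXEC = [1,3,5,6,7]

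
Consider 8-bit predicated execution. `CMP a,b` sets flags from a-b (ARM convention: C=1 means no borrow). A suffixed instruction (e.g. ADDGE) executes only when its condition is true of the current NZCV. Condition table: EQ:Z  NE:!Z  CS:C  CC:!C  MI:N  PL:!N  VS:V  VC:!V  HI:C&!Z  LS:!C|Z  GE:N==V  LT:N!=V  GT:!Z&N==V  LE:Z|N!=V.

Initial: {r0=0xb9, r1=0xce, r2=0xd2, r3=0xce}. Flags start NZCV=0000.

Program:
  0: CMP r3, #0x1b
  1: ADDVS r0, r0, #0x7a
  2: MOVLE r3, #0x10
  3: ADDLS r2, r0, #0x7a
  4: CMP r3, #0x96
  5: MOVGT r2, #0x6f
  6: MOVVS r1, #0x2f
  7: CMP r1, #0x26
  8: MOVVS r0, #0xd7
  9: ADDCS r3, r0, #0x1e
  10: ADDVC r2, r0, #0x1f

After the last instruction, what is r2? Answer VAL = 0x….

VAL = 0xd8

[0] flags=1010 → (cmp)
[1] flags=1010 VS?F → skip
[2] flags=1010 LE?T → r3=0x10
[3] flags=1010 LS?F → skip
[4] flags=0000 → (cmp)
[5] flags=0000 GT?T → r2=0x6f
[6] flags=0000 VS?F → skip
[7] flags=1010 → (cmp)
[8] flags=1010 VS?F → skip
[9] flags=1010 CS?T → r3=0xd7
[10] flags=1010 VC?T → r2=0xd8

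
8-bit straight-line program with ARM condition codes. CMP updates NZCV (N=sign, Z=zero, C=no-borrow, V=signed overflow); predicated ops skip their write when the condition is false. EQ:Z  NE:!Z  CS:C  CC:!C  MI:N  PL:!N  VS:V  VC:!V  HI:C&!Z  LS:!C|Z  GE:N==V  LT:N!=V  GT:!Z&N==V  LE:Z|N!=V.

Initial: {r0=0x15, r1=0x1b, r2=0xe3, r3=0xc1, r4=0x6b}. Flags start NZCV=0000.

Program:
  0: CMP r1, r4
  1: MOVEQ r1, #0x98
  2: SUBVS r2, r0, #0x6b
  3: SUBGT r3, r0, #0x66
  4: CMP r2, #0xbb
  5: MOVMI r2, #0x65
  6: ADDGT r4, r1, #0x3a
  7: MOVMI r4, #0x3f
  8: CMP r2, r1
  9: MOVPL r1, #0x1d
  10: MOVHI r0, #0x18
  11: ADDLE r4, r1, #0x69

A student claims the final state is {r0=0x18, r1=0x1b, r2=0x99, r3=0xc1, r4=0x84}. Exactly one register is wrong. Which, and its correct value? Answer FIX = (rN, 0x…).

0: ✓ CMP  NZCV=1000
1: · MOVEQ
2: · SUBVS
3: · SUBGT
4: ✓ CMP  NZCV=0010
5: · MOVMI
6: ✓ ADDGT  r4←0x55
7: · MOVMI
8: ✓ CMP  NZCV=1010
9: · MOVPL
10: ✓ MOVHI  r0←0x18
11: ✓ ADDLE  r4←0x84

FIX = (r2, 0xe3)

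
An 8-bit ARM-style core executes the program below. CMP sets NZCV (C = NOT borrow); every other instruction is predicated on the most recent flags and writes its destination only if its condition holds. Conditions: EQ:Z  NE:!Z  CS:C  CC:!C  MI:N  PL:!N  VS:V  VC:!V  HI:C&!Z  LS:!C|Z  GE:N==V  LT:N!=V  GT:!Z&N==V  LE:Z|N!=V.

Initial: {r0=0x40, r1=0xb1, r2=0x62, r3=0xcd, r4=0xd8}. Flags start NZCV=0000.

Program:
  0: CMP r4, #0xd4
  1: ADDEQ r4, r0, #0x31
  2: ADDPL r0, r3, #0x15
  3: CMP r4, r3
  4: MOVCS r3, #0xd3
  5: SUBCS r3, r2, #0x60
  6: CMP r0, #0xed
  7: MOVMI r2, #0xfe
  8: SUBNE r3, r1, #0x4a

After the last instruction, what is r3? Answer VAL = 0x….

VAL = 0x67

[0] flags=0010 → (cmp)
[1] flags=0010 EQ?F → skip
[2] flags=0010 PL?T → r0=0xe2
[3] flags=0010 → (cmp)
[4] flags=0010 CS?T → r3=0xd3
[5] flags=0010 CS?T → r3=0x02
[6] flags=1000 → (cmp)
[7] flags=1000 MI?T → r2=0xfe
[8] flags=1000 NE?T → r3=0x67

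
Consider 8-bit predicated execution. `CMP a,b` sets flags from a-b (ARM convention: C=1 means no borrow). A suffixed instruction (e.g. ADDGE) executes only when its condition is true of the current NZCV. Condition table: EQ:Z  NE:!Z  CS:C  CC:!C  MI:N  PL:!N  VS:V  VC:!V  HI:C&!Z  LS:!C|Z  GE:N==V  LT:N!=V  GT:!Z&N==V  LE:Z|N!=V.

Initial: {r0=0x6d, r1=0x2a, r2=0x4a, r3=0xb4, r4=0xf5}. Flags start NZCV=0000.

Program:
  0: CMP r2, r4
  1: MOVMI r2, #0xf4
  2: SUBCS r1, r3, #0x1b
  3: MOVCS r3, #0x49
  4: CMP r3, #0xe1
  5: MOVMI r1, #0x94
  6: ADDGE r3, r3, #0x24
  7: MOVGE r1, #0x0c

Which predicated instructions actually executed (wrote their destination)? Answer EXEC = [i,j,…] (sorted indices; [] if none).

[0] flags=0000 → (cmp)
[1] flags=0000 MI?F → skip
[2] flags=0000 CS?F → skip
[3] flags=0000 CS?F → skip
[4] flags=1000 → (cmp)
[5] flags=1000 MI?T → r1=0x94
[6] flags=1000 GE?F → skip
[7] flags=1000 GE?F → skip

EXEC = [5]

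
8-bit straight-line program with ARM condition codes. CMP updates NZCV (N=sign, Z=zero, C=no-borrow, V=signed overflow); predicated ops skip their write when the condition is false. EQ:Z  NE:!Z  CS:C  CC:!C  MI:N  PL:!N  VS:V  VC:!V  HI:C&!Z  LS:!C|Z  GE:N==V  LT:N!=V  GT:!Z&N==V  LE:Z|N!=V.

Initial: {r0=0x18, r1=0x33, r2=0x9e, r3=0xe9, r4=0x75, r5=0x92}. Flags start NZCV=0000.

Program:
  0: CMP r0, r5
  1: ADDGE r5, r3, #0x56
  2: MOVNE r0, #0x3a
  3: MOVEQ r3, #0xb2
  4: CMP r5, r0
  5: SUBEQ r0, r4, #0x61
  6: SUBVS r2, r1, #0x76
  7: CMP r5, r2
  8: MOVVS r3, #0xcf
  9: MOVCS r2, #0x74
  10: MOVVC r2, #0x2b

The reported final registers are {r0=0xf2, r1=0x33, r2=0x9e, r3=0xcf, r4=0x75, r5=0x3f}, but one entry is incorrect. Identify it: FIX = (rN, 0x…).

FIX = (r0, 0x3a)

[0] flags=1001 → (cmp)
[1] flags=1001 GE?T → r5=0x3f
[2] flags=1001 NE?T → r0=0x3a
[3] flags=1001 EQ?F → skip
[4] flags=0010 → (cmp)
[5] flags=0010 EQ?F → skip
[6] flags=0010 VS?F → skip
[7] flags=1001 → (cmp)
[8] flags=1001 VS?T → r3=0xcf
[9] flags=1001 CS?F → skip
[10] flags=1001 VC?F → skip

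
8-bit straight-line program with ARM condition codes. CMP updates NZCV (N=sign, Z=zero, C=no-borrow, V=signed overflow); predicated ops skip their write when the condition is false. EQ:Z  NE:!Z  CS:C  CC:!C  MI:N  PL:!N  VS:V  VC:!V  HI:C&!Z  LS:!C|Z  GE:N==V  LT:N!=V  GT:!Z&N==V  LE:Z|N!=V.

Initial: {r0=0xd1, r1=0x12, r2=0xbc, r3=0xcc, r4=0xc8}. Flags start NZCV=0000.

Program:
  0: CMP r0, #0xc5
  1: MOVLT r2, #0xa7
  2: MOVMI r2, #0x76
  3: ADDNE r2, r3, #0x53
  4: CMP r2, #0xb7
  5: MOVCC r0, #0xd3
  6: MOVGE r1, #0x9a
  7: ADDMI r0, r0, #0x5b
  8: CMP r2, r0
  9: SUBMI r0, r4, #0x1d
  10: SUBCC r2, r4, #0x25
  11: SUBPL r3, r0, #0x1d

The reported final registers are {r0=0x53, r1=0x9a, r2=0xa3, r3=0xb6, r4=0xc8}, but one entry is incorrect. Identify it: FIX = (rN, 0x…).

FIX = (r0, 0xd3)

0: ✓ CMP  NZCV=0010
1: · MOVLT
2: · MOVMI
3: ✓ ADDNE  r2←0x1f
4: ✓ CMP  NZCV=0000
5: ✓ MOVCC  r0←0xd3
6: ✓ MOVGE  r1←0x9a
7: · ADDMI
8: ✓ CMP  NZCV=0000
9: · SUBMI
10: ✓ SUBCC  r2←0xa3
11: ✓ SUBPL  r3←0xb6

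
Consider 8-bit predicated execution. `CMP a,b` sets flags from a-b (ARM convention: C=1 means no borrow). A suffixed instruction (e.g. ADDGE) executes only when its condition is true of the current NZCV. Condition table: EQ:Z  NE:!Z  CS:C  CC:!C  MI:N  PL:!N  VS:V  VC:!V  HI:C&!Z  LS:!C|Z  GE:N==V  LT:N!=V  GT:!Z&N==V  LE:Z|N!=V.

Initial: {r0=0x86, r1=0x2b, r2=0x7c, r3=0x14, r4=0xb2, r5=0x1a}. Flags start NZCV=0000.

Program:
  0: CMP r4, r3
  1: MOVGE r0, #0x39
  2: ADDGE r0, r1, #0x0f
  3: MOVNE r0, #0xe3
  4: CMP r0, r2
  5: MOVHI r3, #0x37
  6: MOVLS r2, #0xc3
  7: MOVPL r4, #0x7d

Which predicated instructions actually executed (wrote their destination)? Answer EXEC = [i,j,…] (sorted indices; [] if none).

[0] flags=1010 → (cmp)
[1] flags=1010 GE?F → skip
[2] flags=1010 GE?F → skip
[3] flags=1010 NE?T → r0=0xe3
[4] flags=0011 → (cmp)
[5] flags=0011 HI?T → r3=0x37
[6] flags=0011 LS?F → skip
[7] flags=0011 PL?T → r4=0x7d

EXEC = [3,5,7]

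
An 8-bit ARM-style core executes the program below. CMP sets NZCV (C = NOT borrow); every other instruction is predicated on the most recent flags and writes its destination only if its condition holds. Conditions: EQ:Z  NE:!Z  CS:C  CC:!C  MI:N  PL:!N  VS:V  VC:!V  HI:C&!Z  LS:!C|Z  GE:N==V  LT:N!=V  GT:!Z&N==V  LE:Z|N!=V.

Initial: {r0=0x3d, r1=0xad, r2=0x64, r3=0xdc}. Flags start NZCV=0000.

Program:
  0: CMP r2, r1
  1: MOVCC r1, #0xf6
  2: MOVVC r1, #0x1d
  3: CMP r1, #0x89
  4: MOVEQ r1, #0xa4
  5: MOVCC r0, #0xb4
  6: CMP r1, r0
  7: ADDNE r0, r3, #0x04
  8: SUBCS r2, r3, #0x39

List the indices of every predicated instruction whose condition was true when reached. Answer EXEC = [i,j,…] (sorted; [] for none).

[0] flags=1001 → (cmp)
[1] flags=1001 CC?T → r1=0xf6
[2] flags=1001 VC?F → skip
[3] flags=0010 → (cmp)
[4] flags=0010 EQ?F → skip
[5] flags=0010 CC?F → skip
[6] flags=1010 → (cmp)
[7] flags=1010 NE?T → r0=0xe0
[8] flags=1010 CS?T → r2=0xa3

EXEC = [1,7,8]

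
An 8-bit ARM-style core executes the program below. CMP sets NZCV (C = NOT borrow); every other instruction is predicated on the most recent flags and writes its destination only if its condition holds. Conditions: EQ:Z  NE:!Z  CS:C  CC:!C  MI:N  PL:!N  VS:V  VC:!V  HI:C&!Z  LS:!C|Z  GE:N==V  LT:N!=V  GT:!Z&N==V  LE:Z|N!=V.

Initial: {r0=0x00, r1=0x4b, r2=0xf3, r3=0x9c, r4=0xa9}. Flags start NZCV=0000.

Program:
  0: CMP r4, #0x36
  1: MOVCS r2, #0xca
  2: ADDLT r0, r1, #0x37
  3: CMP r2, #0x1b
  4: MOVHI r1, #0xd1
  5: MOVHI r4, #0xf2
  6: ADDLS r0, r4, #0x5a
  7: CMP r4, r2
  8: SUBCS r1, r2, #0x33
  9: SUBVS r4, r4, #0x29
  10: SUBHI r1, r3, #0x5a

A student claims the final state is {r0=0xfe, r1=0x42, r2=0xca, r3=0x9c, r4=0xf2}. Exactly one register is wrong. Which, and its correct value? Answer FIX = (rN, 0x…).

[0] flags=0011 → (cmp)
[1] flags=0011 CS?T → r2=0xca
[2] flags=0011 LT?T → r0=0x82
[3] flags=1010 → (cmp)
[4] flags=1010 HI?T → r1=0xd1
[5] flags=1010 HI?T → r4=0xf2
[6] flags=1010 LS?F → skip
[7] flags=0010 → (cmp)
[8] flags=0010 CS?T → r1=0x97
[9] flags=0010 VS?F → skip
[10] flags=0010 HI?T → r1=0x42

FIX = (r0, 0x82)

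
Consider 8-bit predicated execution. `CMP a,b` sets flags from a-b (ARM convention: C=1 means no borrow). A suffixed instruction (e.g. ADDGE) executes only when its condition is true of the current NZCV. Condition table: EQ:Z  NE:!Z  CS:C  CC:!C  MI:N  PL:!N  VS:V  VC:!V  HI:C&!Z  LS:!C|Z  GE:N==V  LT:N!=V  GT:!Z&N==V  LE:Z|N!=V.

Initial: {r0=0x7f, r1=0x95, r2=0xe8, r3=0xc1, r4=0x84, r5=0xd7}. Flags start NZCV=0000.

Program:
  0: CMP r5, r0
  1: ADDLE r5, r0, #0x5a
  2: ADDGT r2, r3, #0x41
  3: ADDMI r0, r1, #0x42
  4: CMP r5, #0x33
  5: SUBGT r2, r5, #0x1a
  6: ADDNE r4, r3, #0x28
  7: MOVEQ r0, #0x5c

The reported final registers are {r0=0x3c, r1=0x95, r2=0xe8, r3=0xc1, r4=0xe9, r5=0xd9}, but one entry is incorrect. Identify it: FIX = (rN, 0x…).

FIX = (r0, 0x7f)

[0] flags=0011 → (cmp)
[1] flags=0011 LE?T → r5=0xd9
[2] flags=0011 GT?F → skip
[3] flags=0011 MI?F → skip
[4] flags=1010 → (cmp)
[5] flags=1010 GT?F → skip
[6] flags=1010 NE?T → r4=0xe9
[7] flags=1010 EQ?F → skip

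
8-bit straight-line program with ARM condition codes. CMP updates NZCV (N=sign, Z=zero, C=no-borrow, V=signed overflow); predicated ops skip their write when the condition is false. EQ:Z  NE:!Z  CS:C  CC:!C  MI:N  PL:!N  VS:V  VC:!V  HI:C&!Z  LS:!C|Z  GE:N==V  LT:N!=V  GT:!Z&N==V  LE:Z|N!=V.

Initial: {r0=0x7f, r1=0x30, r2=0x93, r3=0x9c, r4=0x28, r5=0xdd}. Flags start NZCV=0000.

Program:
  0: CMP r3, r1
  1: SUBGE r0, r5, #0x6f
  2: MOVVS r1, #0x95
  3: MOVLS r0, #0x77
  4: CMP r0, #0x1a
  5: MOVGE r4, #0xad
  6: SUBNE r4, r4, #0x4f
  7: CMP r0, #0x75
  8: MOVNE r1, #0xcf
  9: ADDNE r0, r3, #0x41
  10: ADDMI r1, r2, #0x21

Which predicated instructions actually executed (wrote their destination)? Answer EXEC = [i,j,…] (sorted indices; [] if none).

EXEC = [2,5,6,8,9]

[0] flags=0011 → (cmp)
[1] flags=0011 GE?F → skip
[2] flags=0011 VS?T → r1=0x95
[3] flags=0011 LS?F → skip
[4] flags=0010 → (cmp)
[5] flags=0010 GE?T → r4=0xad
[6] flags=0010 NE?T → r4=0x5e
[7] flags=0010 → (cmp)
[8] flags=0010 NE?T → r1=0xcf
[9] flags=0010 NE?T → r0=0xdd
[10] flags=0010 MI?F → skip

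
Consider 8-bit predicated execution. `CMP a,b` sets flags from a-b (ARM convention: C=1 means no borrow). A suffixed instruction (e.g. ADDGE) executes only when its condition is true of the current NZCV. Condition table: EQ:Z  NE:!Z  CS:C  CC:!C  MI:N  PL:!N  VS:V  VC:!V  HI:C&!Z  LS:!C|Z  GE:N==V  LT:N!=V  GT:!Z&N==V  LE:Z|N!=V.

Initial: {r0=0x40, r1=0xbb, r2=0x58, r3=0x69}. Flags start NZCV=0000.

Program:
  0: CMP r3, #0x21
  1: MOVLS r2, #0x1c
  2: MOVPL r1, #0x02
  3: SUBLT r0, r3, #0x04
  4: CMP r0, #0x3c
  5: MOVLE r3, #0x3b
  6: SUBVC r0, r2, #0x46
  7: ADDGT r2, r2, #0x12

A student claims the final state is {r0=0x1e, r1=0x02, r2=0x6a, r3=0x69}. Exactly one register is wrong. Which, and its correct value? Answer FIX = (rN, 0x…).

FIX = (r0, 0x12)

0: ✓ CMP  NZCV=0010
1: · MOVLS
2: ✓ MOVPL  r1←0x02
3: · SUBLT
4: ✓ CMP  NZCV=0010
5: · MOVLE
6: ✓ SUBVC  r0←0x12
7: ✓ ADDGT  r2←0x6a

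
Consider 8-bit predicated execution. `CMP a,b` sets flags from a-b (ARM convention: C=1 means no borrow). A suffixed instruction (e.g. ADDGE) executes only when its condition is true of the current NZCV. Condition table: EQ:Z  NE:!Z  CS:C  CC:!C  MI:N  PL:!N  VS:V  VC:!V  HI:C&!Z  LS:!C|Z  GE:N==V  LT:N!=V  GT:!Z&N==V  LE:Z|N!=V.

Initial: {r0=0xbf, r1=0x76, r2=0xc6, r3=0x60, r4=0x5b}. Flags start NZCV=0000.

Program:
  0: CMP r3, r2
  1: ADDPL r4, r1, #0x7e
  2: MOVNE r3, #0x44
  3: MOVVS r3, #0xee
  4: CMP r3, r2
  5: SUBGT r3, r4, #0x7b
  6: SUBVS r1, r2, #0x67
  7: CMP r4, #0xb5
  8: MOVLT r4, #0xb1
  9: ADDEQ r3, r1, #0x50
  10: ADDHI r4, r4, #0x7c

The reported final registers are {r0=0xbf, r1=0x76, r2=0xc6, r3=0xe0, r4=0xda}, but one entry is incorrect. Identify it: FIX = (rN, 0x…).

FIX = (r4, 0x5b)

[0] flags=1001 → (cmp)
[1] flags=1001 PL?F → skip
[2] flags=1001 NE?T → r3=0x44
[3] flags=1001 VS?T → r3=0xee
[4] flags=0010 → (cmp)
[5] flags=0010 GT?T → r3=0xe0
[6] flags=0010 VS?F → skip
[7] flags=1001 → (cmp)
[8] flags=1001 LT?F → skip
[9] flags=1001 EQ?F → skip
[10] flags=1001 HI?F → skip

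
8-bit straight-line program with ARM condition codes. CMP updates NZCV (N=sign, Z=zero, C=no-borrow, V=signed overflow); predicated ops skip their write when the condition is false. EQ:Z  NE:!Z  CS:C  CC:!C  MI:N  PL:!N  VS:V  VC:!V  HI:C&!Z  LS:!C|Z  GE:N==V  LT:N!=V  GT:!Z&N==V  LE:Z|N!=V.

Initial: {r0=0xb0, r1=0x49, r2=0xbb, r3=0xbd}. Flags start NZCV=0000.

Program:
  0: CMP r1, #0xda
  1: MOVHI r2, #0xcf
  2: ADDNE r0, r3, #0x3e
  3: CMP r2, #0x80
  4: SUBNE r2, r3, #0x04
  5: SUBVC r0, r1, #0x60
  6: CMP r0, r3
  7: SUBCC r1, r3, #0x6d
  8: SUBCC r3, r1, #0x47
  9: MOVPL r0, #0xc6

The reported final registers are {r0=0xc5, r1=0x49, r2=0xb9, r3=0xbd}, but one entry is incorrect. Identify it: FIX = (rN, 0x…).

FIX = (r0, 0xc6)

0: ✓ CMP  NZCV=0000
1: · MOVHI
2: ✓ ADDNE  r0←0xfb
3: ✓ CMP  NZCV=0010
4: ✓ SUBNE  r2←0xb9
5: ✓ SUBVC  r0←0xe9
6: ✓ CMP  NZCV=0010
7: · SUBCC
8: · SUBCC
9: ✓ MOVPL  r0←0xc6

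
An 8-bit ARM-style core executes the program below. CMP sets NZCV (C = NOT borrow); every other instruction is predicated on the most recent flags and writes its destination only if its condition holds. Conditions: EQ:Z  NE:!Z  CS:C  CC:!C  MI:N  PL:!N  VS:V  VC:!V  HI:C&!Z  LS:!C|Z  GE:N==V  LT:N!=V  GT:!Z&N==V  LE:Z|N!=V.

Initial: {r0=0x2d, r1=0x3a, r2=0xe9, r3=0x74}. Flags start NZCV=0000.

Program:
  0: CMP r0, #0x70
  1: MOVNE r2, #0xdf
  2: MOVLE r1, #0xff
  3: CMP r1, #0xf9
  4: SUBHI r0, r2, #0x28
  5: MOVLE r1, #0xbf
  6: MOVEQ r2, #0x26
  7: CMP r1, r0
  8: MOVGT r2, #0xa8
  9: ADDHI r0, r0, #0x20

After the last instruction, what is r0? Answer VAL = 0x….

VAL = 0xd7

[0] flags=1000 → (cmp)
[1] flags=1000 NE?T → r2=0xdf
[2] flags=1000 LE?T → r1=0xff
[3] flags=0010 → (cmp)
[4] flags=0010 HI?T → r0=0xb7
[5] flags=0010 LE?F → skip
[6] flags=0010 EQ?F → skip
[7] flags=0010 → (cmp)
[8] flags=0010 GT?T → r2=0xa8
[9] flags=0010 HI?T → r0=0xd7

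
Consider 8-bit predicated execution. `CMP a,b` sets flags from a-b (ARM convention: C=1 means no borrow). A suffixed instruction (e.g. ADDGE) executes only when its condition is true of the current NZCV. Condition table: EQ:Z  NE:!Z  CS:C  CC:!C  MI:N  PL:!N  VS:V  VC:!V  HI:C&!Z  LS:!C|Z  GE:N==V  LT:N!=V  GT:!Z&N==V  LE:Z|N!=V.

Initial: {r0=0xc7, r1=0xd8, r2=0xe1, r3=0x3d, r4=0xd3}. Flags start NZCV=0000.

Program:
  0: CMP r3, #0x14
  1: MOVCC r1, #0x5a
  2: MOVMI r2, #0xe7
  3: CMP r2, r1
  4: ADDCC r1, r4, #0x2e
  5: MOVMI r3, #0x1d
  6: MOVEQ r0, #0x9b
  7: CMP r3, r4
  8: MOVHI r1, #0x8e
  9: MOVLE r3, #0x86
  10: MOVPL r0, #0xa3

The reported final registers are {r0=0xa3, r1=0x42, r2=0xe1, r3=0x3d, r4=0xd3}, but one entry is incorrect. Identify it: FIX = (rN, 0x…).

FIX = (r1, 0xd8)

[0] flags=0010 → (cmp)
[1] flags=0010 CC?F → skip
[2] flags=0010 MI?F → skip
[3] flags=0010 → (cmp)
[4] flags=0010 CC?F → skip
[5] flags=0010 MI?F → skip
[6] flags=0010 EQ?F → skip
[7] flags=0000 → (cmp)
[8] flags=0000 HI?F → skip
[9] flags=0000 LE?F → skip
[10] flags=0000 PL?T → r0=0xa3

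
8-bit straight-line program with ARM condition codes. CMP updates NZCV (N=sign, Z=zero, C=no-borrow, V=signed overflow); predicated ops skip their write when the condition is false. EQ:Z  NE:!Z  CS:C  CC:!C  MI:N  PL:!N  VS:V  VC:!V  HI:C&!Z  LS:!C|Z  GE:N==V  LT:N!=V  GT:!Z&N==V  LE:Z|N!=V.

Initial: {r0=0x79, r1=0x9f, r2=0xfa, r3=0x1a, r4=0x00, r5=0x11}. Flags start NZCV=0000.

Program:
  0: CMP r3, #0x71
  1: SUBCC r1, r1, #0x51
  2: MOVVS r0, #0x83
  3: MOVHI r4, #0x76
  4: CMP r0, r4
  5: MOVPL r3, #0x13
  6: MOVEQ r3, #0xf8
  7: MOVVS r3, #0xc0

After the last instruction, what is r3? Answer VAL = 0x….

VAL = 0x13

0: ✓ CMP  NZCV=1000
1: ✓ SUBCC  r1←0x4e
2: · MOVVS
3: · MOVHI
4: ✓ CMP  NZCV=0010
5: ✓ MOVPL  r3←0x13
6: · MOVEQ
7: · MOVVS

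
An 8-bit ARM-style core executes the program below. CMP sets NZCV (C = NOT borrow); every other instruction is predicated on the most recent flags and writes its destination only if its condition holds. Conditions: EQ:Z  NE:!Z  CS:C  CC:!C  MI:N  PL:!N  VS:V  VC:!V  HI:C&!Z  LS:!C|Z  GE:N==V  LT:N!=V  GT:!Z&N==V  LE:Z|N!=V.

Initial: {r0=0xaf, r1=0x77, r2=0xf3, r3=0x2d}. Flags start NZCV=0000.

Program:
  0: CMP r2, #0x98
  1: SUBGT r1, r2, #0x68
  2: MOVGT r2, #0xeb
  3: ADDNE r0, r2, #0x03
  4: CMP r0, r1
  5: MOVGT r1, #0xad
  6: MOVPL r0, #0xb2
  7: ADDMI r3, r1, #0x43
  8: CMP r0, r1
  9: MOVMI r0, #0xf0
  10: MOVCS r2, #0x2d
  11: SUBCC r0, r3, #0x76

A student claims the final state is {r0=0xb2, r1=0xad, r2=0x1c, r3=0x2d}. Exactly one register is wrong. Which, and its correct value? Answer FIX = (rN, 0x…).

FIX = (r2, 0x2d)

[0] flags=0010 → (cmp)
[1] flags=0010 GT?T → r1=0x8b
[2] flags=0010 GT?T → r2=0xeb
[3] flags=0010 NE?T → r0=0xee
[4] flags=0010 → (cmp)
[5] flags=0010 GT?T → r1=0xad
[6] flags=0010 PL?T → r0=0xb2
[7] flags=0010 MI?F → skip
[8] flags=0010 → (cmp)
[9] flags=0010 MI?F → skip
[10] flags=0010 CS?T → r2=0x2d
[11] flags=0010 CC?F → skip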